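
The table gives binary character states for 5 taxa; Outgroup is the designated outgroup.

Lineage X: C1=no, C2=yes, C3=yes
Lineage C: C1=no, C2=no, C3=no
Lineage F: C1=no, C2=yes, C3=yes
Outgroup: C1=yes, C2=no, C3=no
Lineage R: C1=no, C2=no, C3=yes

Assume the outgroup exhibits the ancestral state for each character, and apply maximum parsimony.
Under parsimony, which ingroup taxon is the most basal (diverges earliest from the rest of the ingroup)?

Character polarity is set by the outgroup: the derived state is whichever differs from the outgroup's state, so for C1 the derived state is 'no', and for the remaining characters it is 'yes'.
All ingroup taxa share the derived state 'no' for C1; it defines the ingroup but does not resolve relationships within it.
Only Lineage F and Lineage X show the derived state 'yes' for C2, supporting them as a clade.
C3: derived state 'yes' in Lineage F, Lineage R, and Lineage X only — synapomorphy for {Lineage F, Lineage R, Lineage X}.
Most parsimonious ingroup topology: (Lineage C,((Lineage X,Lineage F),Lineage R)).
Lineage C is sister to the clade containing all other ingroup taxa, so it is the earliest-diverging (most basal) ingroup lineage.

Lineage C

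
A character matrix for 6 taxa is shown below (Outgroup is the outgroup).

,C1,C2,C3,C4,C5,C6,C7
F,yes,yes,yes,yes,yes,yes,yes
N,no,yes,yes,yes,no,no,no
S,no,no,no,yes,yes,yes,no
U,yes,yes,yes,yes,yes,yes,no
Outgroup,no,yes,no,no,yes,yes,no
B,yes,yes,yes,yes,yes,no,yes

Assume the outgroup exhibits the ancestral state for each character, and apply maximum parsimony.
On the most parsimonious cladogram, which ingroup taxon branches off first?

Character polarity is set by the outgroup: the derived state is whichever differs from the outgroup's state, so for C2, C5, C6 the derived state is 'no', and for the remaining characters it is 'yes'.
C1 (derived state 'yes') is shared by B, F, and U — a synapomorphy uniting that clade.
C2 (derived state 'no') is unique to S (autapomorphy; uninformative for grouping).
C3 (derived state 'yes') is shared by B, F, N, and U — a synapomorphy uniting that clade.
C4 (derived state 'yes') is shared by all ingroup taxa — unites the whole ingroup.
C5 (derived state 'no') is unique to N (autapomorphy; uninformative for grouping).
C6 (state 'no') occurs in B and N but conflicts with the nesting implied by the other characters — most parsimoniously interpreted as homoplasy.
Only B and F show the derived state 'yes' for C7, supporting them as a clade.
Most parsimonious ingroup topology: ((((F,B),U),N),S).
S is sister to the clade containing all other ingroup taxa, so it is the earliest-diverging (most basal) ingroup lineage.

S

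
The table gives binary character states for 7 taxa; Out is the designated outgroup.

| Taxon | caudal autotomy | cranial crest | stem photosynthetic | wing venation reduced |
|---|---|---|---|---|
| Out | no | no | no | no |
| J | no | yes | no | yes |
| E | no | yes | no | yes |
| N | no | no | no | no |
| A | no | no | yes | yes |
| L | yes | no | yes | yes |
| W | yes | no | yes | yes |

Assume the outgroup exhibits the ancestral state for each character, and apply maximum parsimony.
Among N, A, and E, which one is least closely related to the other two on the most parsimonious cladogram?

N

The outgroup has state 'no' for every character, so 'yes' is the derived state throughout.
caudal autotomy: derived state 'yes' in L and W only — synapomorphy for {L, W}.
cranial crest: derived state 'yes' in E and J only — synapomorphy for {E, J}.
stem photosynthetic (derived state 'yes') is shared by A, L, and W — a synapomorphy uniting that clade.
wing venation reduced (derived state 'yes') is shared by A, E, J, L, and W — a synapomorphy uniting that clade.
Most parsimonious ingroup topology: (((J,E),(A,(L,W))),N).
A and E share a more recent common ancestor with each other than either does with N, so N is the least closely related of the three.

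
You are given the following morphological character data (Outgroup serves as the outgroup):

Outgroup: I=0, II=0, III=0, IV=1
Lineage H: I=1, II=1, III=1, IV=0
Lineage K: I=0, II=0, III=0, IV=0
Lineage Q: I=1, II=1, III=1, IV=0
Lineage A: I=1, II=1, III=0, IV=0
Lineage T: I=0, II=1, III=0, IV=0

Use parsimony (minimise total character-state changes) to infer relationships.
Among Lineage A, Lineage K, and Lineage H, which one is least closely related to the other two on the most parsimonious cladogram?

Character polarity is set by the outgroup: the derived state is whichever differs from the outgroup's state, so for IV the derived state is '0', and for the remaining characters it is '1'.
Only Lineage A, Lineage H, and Lineage Q show the derived state '1' for I, supporting them as a clade.
II (derived state '1') is shared by Lineage A, Lineage H, Lineage Q, and Lineage T — a synapomorphy uniting that clade.
III (derived state '1') is shared by Lineage H and Lineage Q — a synapomorphy uniting that clade.
IV (derived state '0') is shared by all ingroup taxa — unites the whole ingroup.
Most parsimonious ingroup topology: ((((Lineage H,Lineage Q),Lineage A),Lineage T),Lineage K).
Lineage A and Lineage H share a more recent common ancestor with each other than either does with Lineage K, so Lineage K is the least closely related of the three.

Lineage K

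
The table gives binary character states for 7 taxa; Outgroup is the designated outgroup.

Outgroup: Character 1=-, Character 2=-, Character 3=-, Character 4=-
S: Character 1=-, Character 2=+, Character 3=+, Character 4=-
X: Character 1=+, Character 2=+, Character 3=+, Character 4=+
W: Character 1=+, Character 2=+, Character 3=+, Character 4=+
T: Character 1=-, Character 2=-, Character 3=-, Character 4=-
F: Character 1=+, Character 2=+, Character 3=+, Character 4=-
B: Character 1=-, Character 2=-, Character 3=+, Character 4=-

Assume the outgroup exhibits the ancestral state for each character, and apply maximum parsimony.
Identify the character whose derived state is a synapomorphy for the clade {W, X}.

The outgroup has state '-' for every character, so '+' is the derived state throughout.
Only F, W, and X show the derived state '+' for Character 1, supporting them as a clade.
Character 2: derived state '+' in F, S, W, and X only — synapomorphy for {F, S, W, X}.
Character 3: derived state '+' in B, F, S, W, and X only — synapomorphy for {B, F, S, W, X}.
Character 4: derived state '+' in W and X only — synapomorphy for {W, X}.
Most parsimonious ingroup topology: (((S,((X,W),F)),B),T).
The clade {W, X} is supported by Character 4: its derived state '+' occurs in exactly those taxa and in no other taxon (including the outgroup).

Character 4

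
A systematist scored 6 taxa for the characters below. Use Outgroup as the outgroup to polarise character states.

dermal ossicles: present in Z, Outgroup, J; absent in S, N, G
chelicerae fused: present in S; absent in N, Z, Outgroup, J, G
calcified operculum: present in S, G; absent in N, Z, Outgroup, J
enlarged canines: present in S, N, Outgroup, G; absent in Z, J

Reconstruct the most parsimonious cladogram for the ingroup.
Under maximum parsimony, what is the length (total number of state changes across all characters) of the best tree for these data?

4

Character polarity is set by the outgroup: the derived state is whichever differs from the outgroup's state, so for dermal ossicles, enlarged canines the derived state is 'absent', and for the remaining characters it is 'present'.
dermal ossicles (derived state 'absent') is shared by G, N, and S — a synapomorphy uniting that clade.
chelicerae fused (derived state 'present') is unique to S (autapomorphy; uninformative for grouping).
calcified operculum (derived state 'present') is shared by G and S — a synapomorphy uniting that clade.
Only J and Z show the derived state 'absent' for enlarged canines, supporting them as a clade.
Most parsimonious ingroup topology: ((N,(S,G)),(Z,J)).
Changes per character on this tree: dermal ossicles: 1; chelicerae fused: 1; calcified operculum: 1; enlarged canines: 1.
Total = 4.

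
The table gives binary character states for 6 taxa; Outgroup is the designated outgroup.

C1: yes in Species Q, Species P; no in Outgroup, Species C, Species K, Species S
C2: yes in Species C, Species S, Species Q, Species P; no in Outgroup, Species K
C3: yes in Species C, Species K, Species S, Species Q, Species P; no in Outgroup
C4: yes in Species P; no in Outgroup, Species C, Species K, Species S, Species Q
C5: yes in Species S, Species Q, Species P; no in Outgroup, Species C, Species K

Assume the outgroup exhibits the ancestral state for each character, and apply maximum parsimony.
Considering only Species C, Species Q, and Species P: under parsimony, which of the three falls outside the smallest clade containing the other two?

Species C

The outgroup has state 'no' for every character, so 'yes' is the derived state throughout.
C1 (derived state 'yes') is shared by Species P and Species Q — a synapomorphy uniting that clade.
C2 (derived state 'yes') is shared by Species C, Species P, Species Q, and Species S — a synapomorphy uniting that clade.
C3 (derived state 'yes') is shared by all ingroup taxa — unites the whole ingroup.
C4 (derived state 'yes') is unique to Species P (autapomorphy; uninformative for grouping).
C5 (derived state 'yes') is shared by Species P, Species Q, and Species S — a synapomorphy uniting that clade.
Most parsimonious ingroup topology: ((Species C,(Species S,(Species Q,Species P))),Species K).
Species Q and Species P share a more recent common ancestor with each other than either does with Species C, so Species C is the least closely related of the three.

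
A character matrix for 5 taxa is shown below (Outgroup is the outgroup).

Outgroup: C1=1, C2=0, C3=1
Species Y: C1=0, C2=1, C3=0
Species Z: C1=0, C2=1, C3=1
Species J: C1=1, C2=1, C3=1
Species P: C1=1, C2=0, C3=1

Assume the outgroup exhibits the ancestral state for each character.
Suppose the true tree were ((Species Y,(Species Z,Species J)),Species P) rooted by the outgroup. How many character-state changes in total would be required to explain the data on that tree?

4

Map each character onto ((Species Y,(Species Z,Species J)),Species P) (rooted by Outgroup) and count the minimum state changes it requires (Fitch parsimony):
C1: 2; C2: 1; C3: 1.
Total tree length = 4.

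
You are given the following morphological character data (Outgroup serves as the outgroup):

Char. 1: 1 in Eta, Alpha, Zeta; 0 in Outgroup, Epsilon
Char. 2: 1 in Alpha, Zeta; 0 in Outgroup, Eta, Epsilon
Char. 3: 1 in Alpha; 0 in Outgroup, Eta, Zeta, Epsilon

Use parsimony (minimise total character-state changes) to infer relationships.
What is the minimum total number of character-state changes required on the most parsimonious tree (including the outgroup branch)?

3

The outgroup has state '0' for every character, so '1' is the derived state throughout.
Char. 1 (derived state '1') is shared by Alpha, Eta, and Zeta — a synapomorphy uniting that clade.
Char. 2 (derived state '1') is shared by Alpha and Zeta — a synapomorphy uniting that clade.
Char. 3: derived state '1' in Alpha only — an autapomorphy, so it tells us nothing about relationships among taxa.
Most parsimonious ingroup topology: ((Eta,(Alpha,Zeta)),Epsilon).
Changes per character on this tree: Char. 1: 1; Char. 2: 1; Char. 3: 1.
Total = 3.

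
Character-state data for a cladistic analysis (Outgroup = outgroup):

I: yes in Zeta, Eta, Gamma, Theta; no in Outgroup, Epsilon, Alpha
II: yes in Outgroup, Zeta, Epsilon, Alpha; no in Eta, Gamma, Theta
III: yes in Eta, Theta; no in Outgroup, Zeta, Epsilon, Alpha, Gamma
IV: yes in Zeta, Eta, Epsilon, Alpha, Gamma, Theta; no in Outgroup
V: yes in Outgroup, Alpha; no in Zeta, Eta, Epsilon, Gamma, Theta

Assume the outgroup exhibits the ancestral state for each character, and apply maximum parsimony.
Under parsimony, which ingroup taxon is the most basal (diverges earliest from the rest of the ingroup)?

Character polarity is set by the outgroup: the derived state is whichever differs from the outgroup's state, so for II, V the derived state is 'no', and for the remaining characters it is 'yes'.
I: derived state 'yes' in Eta, Gamma, Theta, and Zeta only — synapomorphy for {Eta, Gamma, Theta, Zeta}.
II: derived state 'no' in Eta, Gamma, and Theta only — synapomorphy for {Eta, Gamma, Theta}.
Only Eta and Theta show the derived state 'yes' for III, supporting them as a clade.
All ingroup taxa share the derived state 'yes' for IV; it defines the ingroup but does not resolve relationships within it.
Only Epsilon, Eta, Gamma, Theta, and Zeta show the derived state 'no' for V, supporting them as a clade.
Most parsimonious ingroup topology: (((Zeta,((Eta,Theta),Gamma)),Epsilon),Alpha).
Alpha is sister to the clade containing all other ingroup taxa, so it is the earliest-diverging (most basal) ingroup lineage.

Alpha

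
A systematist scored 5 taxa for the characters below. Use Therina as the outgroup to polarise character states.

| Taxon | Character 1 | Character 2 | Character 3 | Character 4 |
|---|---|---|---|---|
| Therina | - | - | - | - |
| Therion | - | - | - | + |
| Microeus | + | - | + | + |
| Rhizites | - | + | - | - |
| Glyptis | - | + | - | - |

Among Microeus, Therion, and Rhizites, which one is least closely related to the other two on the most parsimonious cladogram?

Rhizites

The outgroup has state '-' for every character, so '+' is the derived state throughout.
Character 1 (derived state '+') is unique to Microeus (autapomorphy; uninformative for grouping).
Only Glyptis and Rhizites show the derived state '+' for Character 2, supporting them as a clade.
Character 3 (derived state '+') is unique to Microeus (autapomorphy; uninformative for grouping).
Only Microeus and Therion show the derived state '+' for Character 4, supporting them as a clade.
Most parsimonious ingroup topology: ((Therion,Microeus),(Rhizites,Glyptis)).
Microeus and Therion share a more recent common ancestor with each other than either does with Rhizites, so Rhizites is the least closely related of the three.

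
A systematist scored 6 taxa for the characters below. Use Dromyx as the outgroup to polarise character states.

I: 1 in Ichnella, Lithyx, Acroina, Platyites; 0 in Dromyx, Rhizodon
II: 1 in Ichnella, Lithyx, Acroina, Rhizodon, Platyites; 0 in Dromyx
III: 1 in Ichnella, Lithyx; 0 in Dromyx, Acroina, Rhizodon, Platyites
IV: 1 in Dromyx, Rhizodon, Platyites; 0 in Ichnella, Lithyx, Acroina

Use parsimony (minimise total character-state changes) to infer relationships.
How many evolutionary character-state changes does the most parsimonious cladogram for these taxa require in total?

4

Character polarity is set by the outgroup: the derived state is whichever differs from the outgroup's state, so for IV the derived state is '0', and for the remaining characters it is '1'.
Only Acroina, Ichnella, Lithyx, and Platyites show the derived state '1' for I, supporting them as a clade.
All ingroup taxa share the derived state '1' for II; it defines the ingroup but does not resolve relationships within it.
Only Ichnella and Lithyx show the derived state '1' for III, supporting them as a clade.
Only Acroina, Ichnella, and Lithyx show the derived state '0' for IV, supporting them as a clade.
Most parsimonious ingroup topology: ((((Ichnella,Lithyx),Acroina),Platyites),Rhizodon).
Changes per character on this tree: I: 1; II: 1; III: 1; IV: 1.
Total = 4.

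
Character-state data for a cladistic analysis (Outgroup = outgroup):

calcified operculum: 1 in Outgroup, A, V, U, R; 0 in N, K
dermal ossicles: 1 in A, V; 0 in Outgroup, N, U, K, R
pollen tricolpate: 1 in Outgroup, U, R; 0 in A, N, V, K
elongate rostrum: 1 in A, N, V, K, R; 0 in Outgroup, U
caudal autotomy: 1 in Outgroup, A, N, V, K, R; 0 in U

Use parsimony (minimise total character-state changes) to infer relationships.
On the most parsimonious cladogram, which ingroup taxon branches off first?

Character polarity is set by the outgroup: the derived state is whichever differs from the outgroup's state, so for calcified operculum, pollen tricolpate, caudal autotomy the derived state is '0', and for the remaining characters it is '1'.
calcified operculum (derived state '0') is shared by K and N — a synapomorphy uniting that clade.
dermal ossicles (derived state '1') is shared by A and V — a synapomorphy uniting that clade.
pollen tricolpate (derived state '0') is shared by A, K, N, and V — a synapomorphy uniting that clade.
elongate rostrum (derived state '1') is shared by A, K, N, R, and V — a synapomorphy uniting that clade.
caudal autotomy (derived state '0') is unique to U (autapomorphy; uninformative for grouping).
Most parsimonious ingroup topology: ((((A,V),(N,K)),R),U).
U is sister to the clade containing all other ingroup taxa, so it is the earliest-diverging (most basal) ingroup lineage.

U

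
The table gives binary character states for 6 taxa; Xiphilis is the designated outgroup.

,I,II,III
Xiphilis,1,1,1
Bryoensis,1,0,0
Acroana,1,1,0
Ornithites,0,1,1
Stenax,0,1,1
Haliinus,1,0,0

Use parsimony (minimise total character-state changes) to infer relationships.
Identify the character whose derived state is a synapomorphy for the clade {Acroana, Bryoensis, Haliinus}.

III

The outgroup has state '1' for every character, so '0' is the derived state throughout.
I (derived state '0') is shared by Ornithites and Stenax — a synapomorphy uniting that clade.
II: derived state '0' in Bryoensis and Haliinus only — synapomorphy for {Bryoensis, Haliinus}.
Only Acroana, Bryoensis, and Haliinus show the derived state '0' for III, supporting them as a clade.
Most parsimonious ingroup topology: (((Bryoensis,Haliinus),Acroana),(Ornithites,Stenax)).
The clade {Acroana, Bryoensis, Haliinus} is supported by III: its derived state '0' occurs in exactly those taxa and in no other taxon (including the outgroup).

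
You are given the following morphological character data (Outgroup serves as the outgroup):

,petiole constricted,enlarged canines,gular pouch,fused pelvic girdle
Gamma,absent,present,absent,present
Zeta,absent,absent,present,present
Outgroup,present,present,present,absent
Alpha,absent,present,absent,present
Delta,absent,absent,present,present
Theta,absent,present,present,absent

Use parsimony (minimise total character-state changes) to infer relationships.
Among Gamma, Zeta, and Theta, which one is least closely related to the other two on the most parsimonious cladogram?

Character polarity is set by the outgroup: the derived state is whichever differs from the outgroup's state, so for petiole constricted, enlarged canines, gular pouch the derived state is 'absent', and for the remaining characters it is 'present'.
petiole constricted (derived state 'absent') is shared by all ingroup taxa — unites the whole ingroup.
enlarged canines: derived state 'absent' in Delta and Zeta only — synapomorphy for {Delta, Zeta}.
Only Alpha and Gamma show the derived state 'absent' for gular pouch, supporting them as a clade.
Only Alpha, Delta, Gamma, and Zeta show the derived state 'present' for fused pelvic girdle, supporting them as a clade.
Most parsimonious ingroup topology: (((Delta,Zeta),(Gamma,Alpha)),Theta).
Zeta and Gamma share a more recent common ancestor with each other than either does with Theta, so Theta is the least closely related of the three.

Theta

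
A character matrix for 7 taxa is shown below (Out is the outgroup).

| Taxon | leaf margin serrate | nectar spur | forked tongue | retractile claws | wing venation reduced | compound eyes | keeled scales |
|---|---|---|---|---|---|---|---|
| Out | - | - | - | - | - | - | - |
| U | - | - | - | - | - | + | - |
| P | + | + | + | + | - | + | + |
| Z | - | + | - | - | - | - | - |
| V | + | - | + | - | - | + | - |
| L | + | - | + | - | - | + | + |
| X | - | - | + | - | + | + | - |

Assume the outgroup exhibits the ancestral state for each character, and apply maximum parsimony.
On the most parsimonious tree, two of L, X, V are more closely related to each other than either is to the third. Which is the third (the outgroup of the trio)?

X

The outgroup has state '-' for every character, so '+' is the derived state throughout.
leaf margin serrate (derived state '+') is shared by L, P, and V — a synapomorphy uniting that clade.
nectar spur (state '+') occurs in P and Z but conflicts with the nesting implied by the other characters — most parsimoniously interpreted as homoplasy.
Only L, P, V, and X show the derived state '+' for forked tongue, supporting them as a clade.
retractile claws: derived state '+' in P only — an autapomorphy, so it tells us nothing about relationships among taxa.
wing venation reduced: derived state '+' in X only — an autapomorphy, so it tells us nothing about relationships among taxa.
compound eyes: derived state '+' in L, P, U, V, and X only — synapomorphy for {L, P, U, V, X}.
keeled scales: derived state '+' in L and P only — synapomorphy for {L, P}.
Most parsimonious ingroup topology: ((U,(((P,L),V),X)),Z).
L and V share a more recent common ancestor with each other than either does with X, so X is the least closely related of the three.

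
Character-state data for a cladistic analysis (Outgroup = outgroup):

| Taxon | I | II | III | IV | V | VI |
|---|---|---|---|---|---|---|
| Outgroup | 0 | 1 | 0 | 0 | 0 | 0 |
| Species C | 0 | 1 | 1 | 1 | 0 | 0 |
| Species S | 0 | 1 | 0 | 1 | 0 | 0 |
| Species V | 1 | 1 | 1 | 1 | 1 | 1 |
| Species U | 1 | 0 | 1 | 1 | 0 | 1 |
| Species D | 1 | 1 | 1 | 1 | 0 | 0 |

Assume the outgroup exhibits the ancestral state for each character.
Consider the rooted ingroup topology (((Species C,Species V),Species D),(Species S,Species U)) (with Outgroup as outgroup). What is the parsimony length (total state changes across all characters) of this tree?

Map each character onto (((Species C,Species V),Species D),(Species S,Species U)) (rooted by Outgroup) and count the minimum state changes it requires (Fitch parsimony):
I: 3; II: 1; III: 2; IV: 1; V: 1; VI: 2.
Total tree length = 10.

10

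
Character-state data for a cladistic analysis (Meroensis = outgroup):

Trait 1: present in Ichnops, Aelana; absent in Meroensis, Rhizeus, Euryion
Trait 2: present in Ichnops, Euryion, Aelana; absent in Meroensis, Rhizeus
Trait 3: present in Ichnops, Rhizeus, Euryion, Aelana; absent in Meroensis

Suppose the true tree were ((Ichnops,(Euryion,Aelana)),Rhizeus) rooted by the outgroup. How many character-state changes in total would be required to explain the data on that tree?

4

Map each character onto ((Ichnops,(Euryion,Aelana)),Rhizeus) (rooted by Meroensis) and count the minimum state changes it requires (Fitch parsimony):
Trait 1: 2; Trait 2: 1; Trait 3: 1.
Total tree length = 4.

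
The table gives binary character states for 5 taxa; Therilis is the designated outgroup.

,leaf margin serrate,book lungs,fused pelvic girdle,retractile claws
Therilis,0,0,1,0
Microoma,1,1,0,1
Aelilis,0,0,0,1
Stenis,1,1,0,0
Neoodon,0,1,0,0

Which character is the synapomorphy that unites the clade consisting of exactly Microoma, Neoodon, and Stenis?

book lungs

Character polarity is set by the outgroup: the derived state is whichever differs from the outgroup's state, so for fused pelvic girdle the derived state is '0', and for the remaining characters it is '1'.
leaf margin serrate: derived state '1' in Microoma and Stenis only — synapomorphy for {Microoma, Stenis}.
book lungs (derived state '1') is shared by Microoma, Neoodon, and Stenis — a synapomorphy uniting that clade.
fused pelvic girdle (derived state '0') is shared by all ingroup taxa — unites the whole ingroup.
retractile claws groups Aelilis and Microoma, which is incompatible with the clades supported by the remaining characters; treating it as convergent (homoplasy) costs fewer steps than any alternative tree.
Most parsimonious ingroup topology: (((Microoma,Stenis),Neoodon),Aelilis).
The clade {Microoma, Neoodon, Stenis} is supported by book lungs: its derived state '1' occurs in exactly those taxa and in no other taxon (including the outgroup).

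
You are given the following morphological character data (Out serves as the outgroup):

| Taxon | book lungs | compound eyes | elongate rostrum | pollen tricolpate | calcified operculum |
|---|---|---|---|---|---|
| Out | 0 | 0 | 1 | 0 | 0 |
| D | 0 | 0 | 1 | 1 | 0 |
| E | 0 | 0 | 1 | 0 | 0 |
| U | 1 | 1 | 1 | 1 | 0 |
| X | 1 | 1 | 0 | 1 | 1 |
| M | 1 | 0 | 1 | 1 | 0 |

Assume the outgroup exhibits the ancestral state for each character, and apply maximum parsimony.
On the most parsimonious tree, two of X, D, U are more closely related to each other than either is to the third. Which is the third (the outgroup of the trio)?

Character polarity is set by the outgroup: the derived state is whichever differs from the outgroup's state, so for elongate rostrum the derived state is '0', and for the remaining characters it is '1'.
Only M, U, and X show the derived state '1' for book lungs, supporting them as a clade.
compound eyes: derived state '1' in U and X only — synapomorphy for {U, X}.
elongate rostrum (derived state '0') is unique to X (autapomorphy; uninformative for grouping).
Only D, M, U, and X show the derived state '1' for pollen tricolpate, supporting them as a clade.
calcified operculum: derived state '1' in X only — an autapomorphy, so it tells us nothing about relationships among taxa.
Most parsimonious ingroup topology: ((D,((U,X),M)),E).
U and X share a more recent common ancestor with each other than either does with D, so D is the least closely related of the three.

D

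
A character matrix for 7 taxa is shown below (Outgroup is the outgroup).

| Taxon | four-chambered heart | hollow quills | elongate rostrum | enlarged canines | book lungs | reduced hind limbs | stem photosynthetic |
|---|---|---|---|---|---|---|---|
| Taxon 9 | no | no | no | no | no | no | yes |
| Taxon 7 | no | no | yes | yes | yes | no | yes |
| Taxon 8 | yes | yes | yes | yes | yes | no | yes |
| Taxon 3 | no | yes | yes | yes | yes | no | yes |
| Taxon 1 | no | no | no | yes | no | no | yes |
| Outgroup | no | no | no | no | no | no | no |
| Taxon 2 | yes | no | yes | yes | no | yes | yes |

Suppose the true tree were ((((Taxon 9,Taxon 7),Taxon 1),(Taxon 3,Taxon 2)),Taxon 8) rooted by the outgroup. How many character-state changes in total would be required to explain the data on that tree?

14

Map each character onto ((((Taxon 9,Taxon 7),Taxon 1),(Taxon 3,Taxon 2)),Taxon 8) (rooted by Outgroup) and count the minimum state changes it requires (Fitch parsimony):
four-chambered heart: 2; hollow quills: 2; elongate rostrum: 3; enlarged canines: 2; book lungs: 3; reduced hind limbs: 1; stem photosynthetic: 1.
Total tree length = 14.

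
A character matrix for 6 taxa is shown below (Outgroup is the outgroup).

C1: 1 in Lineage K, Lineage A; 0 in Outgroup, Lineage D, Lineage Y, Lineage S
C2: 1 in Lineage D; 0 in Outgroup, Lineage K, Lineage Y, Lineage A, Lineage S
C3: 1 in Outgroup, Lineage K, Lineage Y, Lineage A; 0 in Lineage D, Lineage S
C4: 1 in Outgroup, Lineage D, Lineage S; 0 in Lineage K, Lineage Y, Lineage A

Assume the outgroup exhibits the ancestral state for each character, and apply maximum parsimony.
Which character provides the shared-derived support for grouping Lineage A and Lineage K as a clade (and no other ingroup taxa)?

C1

Character polarity is set by the outgroup: the derived state is whichever differs from the outgroup's state, so for C3, C4 the derived state is '0', and for the remaining characters it is '1'.
Only Lineage A and Lineage K show the derived state '1' for C1, supporting them as a clade.
C2: derived state '1' in Lineage D only — an autapomorphy, so it tells us nothing about relationships among taxa.
Only Lineage D and Lineage S show the derived state '0' for C3, supporting them as a clade.
Only Lineage A, Lineage K, and Lineage Y show the derived state '0' for C4, supporting them as a clade.
Most parsimonious ingroup topology: ((Lineage D,Lineage S),((Lineage K,Lineage A),Lineage Y)).
The clade {Lineage A, Lineage K} is supported by C1: its derived state '1' occurs in exactly those taxa and in no other taxon (including the outgroup).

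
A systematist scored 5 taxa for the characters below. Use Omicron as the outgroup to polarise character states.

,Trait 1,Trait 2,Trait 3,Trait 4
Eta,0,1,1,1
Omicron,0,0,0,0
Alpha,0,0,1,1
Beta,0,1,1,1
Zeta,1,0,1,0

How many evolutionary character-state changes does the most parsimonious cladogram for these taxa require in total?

4

The outgroup has state '0' for every character, so '1' is the derived state throughout.
Trait 1 (derived state '1') is unique to Zeta (autapomorphy; uninformative for grouping).
Only Beta and Eta show the derived state '1' for Trait 2, supporting them as a clade.
All ingroup taxa share the derived state '1' for Trait 3; it defines the ingroup but does not resolve relationships within it.
Trait 4: derived state '1' in Alpha, Beta, and Eta only — synapomorphy for {Alpha, Beta, Eta}.
Most parsimonious ingroup topology: ((Alpha,(Beta,Eta)),Zeta).
Changes per character on this tree: Trait 1: 1; Trait 2: 1; Trait 3: 1; Trait 4: 1.
Total = 4.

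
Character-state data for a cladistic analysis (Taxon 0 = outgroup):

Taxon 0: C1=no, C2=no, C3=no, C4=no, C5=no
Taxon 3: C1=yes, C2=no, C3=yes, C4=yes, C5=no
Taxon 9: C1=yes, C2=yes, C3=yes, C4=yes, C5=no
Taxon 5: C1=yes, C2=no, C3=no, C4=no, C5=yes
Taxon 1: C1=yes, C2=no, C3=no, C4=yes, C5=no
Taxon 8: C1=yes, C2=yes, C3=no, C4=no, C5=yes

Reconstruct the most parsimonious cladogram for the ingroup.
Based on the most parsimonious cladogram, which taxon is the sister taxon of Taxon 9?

The outgroup has state 'no' for every character, so 'yes' is the derived state throughout.
All ingroup taxa share the derived state 'yes' for C1; it defines the ingroup but does not resolve relationships within it.
C2 groups Taxon 8 and Taxon 9, which is incompatible with the clades supported by the remaining characters; treating it as convergent (homoplasy) costs fewer steps than any alternative tree.
C3 (derived state 'yes') is shared by Taxon 3 and Taxon 9 — a synapomorphy uniting that clade.
C4 (derived state 'yes') is shared by Taxon 1, Taxon 3, and Taxon 9 — a synapomorphy uniting that clade.
C5 (derived state 'yes') is shared by Taxon 5 and Taxon 8 — a synapomorphy uniting that clade.
Most parsimonious ingroup topology: (((Taxon 3,Taxon 9),Taxon 1),(Taxon 5,Taxon 8)).
Taxon 9 and Taxon 3 form a cherry on this tree, so they are sister taxa.

Taxon 3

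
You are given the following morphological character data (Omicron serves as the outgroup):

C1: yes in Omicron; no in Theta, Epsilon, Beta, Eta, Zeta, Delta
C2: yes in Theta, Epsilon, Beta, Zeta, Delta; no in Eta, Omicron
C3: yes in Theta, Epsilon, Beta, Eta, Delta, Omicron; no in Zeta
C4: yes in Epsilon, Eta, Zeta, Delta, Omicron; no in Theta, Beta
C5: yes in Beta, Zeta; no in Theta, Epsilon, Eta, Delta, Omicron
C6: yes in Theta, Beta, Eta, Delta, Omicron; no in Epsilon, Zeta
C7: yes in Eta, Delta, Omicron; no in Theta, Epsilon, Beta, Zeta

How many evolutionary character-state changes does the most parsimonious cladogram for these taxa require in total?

Character polarity is set by the outgroup: the derived state is whichever differs from the outgroup's state, so for C1, C3, C4, C6, C7 the derived state is 'no', and for the remaining characters it is 'yes'.
All ingroup taxa share the derived state 'no' for C1; it defines the ingroup but does not resolve relationships within it.
C2 (derived state 'yes') is shared by Beta, Delta, Epsilon, Theta, and Zeta — a synapomorphy uniting that clade.
C3 (derived state 'no') is unique to Zeta (autapomorphy; uninformative for grouping).
C4 (derived state 'no') is shared by Beta and Theta — a synapomorphy uniting that clade.
C5 (state 'yes') occurs in Beta and Zeta but conflicts with the nesting implied by the other characters — most parsimoniously interpreted as homoplasy.
C6: derived state 'no' in Epsilon and Zeta only — synapomorphy for {Epsilon, Zeta}.
Only Beta, Epsilon, Theta, and Zeta show the derived state 'no' for C7, supporting them as a clade.
Most parsimonious ingroup topology: ((((Theta,Beta),(Zeta,Epsilon)),Delta),Eta).
Changes per character on this tree: C1: 1; C2: 1; C3: 1; C4: 1; C5: 2; C6: 1; C7: 1.
Total = 8.

8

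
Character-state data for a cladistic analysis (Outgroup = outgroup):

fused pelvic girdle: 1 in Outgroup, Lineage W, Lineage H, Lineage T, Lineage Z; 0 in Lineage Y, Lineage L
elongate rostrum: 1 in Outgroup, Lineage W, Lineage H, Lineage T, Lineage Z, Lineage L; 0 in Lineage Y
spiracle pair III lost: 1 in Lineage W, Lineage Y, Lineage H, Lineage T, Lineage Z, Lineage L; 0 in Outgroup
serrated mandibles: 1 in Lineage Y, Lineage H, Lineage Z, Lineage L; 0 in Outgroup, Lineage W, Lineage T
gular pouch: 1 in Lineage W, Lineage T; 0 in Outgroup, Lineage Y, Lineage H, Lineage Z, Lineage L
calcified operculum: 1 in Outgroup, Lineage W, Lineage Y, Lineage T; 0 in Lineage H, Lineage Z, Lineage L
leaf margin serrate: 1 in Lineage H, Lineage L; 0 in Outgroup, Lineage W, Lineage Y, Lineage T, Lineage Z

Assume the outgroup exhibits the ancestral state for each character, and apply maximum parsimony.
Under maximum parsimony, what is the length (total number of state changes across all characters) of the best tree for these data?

Character polarity is set by the outgroup: the derived state is whichever differs from the outgroup's state, so for fused pelvic girdle, elongate rostrum, calcified operculum the derived state is '0', and for the remaining characters it is '1'.
fused pelvic girdle (state '0') occurs in Lineage L and Lineage Y but conflicts with the nesting implied by the other characters — most parsimoniously interpreted as homoplasy.
elongate rostrum: derived state '0' in Lineage Y only — an autapomorphy, so it tells us nothing about relationships among taxa.
spiracle pair III lost (derived state '1') is shared by all ingroup taxa — unites the whole ingroup.
serrated mandibles: derived state '1' in Lineage H, Lineage L, Lineage Y, and Lineage Z only — synapomorphy for {Lineage H, Lineage L, Lineage Y, Lineage Z}.
gular pouch: derived state '1' in Lineage T and Lineage W only — synapomorphy for {Lineage T, Lineage W}.
calcified operculum (derived state '0') is shared by Lineage H, Lineage L, and Lineage Z — a synapomorphy uniting that clade.
leaf margin serrate (derived state '1') is shared by Lineage H and Lineage L — a synapomorphy uniting that clade.
Most parsimonious ingroup topology: ((Lineage W,Lineage T),(Lineage Y,((Lineage H,Lineage L),Lineage Z))).
Changes per character on this tree: fused pelvic girdle: 2; elongate rostrum: 1; spiracle pair III lost: 1; serrated mandibles: 1; gular pouch: 1; calcified operculum: 1; leaf margin serrate: 1.
Total = 8.

8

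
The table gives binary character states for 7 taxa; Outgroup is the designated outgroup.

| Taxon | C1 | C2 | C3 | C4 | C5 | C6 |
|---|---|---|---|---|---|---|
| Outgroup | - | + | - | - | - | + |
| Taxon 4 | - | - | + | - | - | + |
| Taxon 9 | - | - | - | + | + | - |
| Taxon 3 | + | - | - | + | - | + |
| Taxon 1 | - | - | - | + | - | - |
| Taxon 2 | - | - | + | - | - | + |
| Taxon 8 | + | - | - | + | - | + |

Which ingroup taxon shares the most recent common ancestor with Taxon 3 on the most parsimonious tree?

Character polarity is set by the outgroup: the derived state is whichever differs from the outgroup's state, so for C2, C6 the derived state is '-', and for the remaining characters it is '+'.
C1: derived state '+' in Taxon 3 and Taxon 8 only — synapomorphy for {Taxon 3, Taxon 8}.
C2 (derived state '-') is shared by all ingroup taxa — unites the whole ingroup.
Only Taxon 2 and Taxon 4 show the derived state '+' for C3, supporting them as a clade.
Only Taxon 1, Taxon 3, Taxon 8, and Taxon 9 show the derived state '+' for C4, supporting them as a clade.
C5 (derived state '+') is unique to Taxon 9 (autapomorphy; uninformative for grouping).
C6: derived state '-' in Taxon 1 and Taxon 9 only — synapomorphy for {Taxon 1, Taxon 9}.
Most parsimonious ingroup topology: ((Taxon 4,Taxon 2),((Taxon 9,Taxon 1),(Taxon 3,Taxon 8))).
Taxon 3 and Taxon 8 form a cherry on this tree, so they are sister taxa.

Taxon 8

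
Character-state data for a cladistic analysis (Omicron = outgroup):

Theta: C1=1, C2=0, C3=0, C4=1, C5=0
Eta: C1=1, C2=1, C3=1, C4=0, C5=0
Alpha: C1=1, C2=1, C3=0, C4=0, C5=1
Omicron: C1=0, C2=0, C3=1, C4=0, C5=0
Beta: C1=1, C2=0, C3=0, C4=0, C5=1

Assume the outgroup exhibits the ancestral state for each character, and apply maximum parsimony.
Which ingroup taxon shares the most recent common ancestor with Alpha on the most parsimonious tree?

Character polarity is set by the outgroup: the derived state is whichever differs from the outgroup's state, so for C3 the derived state is '0', and for the remaining characters it is '1'.
All ingroup taxa share the derived state '1' for C1; it defines the ingroup but does not resolve relationships within it.
C2 (state '1') occurs in Alpha and Eta but conflicts with the nesting implied by the other characters — most parsimoniously interpreted as homoplasy.
C3: derived state '0' in Alpha, Beta, and Theta only — synapomorphy for {Alpha, Beta, Theta}.
C4: derived state '1' in Theta only — an autapomorphy, so it tells us nothing about relationships among taxa.
C5: derived state '1' in Alpha and Beta only — synapomorphy for {Alpha, Beta}.
Most parsimonious ingroup topology: (((Alpha,Beta),Theta),Eta).
Alpha and Beta form a cherry on this tree, so they are sister taxa.

Beta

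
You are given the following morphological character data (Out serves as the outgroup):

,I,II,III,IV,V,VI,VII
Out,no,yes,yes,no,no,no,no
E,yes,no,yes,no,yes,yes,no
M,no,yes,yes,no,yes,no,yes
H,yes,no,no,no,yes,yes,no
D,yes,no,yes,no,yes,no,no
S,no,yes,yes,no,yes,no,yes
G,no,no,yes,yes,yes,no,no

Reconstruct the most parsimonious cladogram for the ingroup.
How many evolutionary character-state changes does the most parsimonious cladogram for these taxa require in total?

7

Character polarity is set by the outgroup: the derived state is whichever differs from the outgroup's state, so for II, III the derived state is 'no', and for the remaining characters it is 'yes'.
I (derived state 'yes') is shared by D, E, and H — a synapomorphy uniting that clade.
II (derived state 'no') is shared by D, E, G, and H — a synapomorphy uniting that clade.
III (derived state 'no') is unique to H (autapomorphy; uninformative for grouping).
IV: derived state 'yes' in G only — an autapomorphy, so it tells us nothing about relationships among taxa.
All ingroup taxa share the derived state 'yes' for V; it defines the ingroup but does not resolve relationships within it.
VI: derived state 'yes' in E and H only — synapomorphy for {E, H}.
VII: derived state 'yes' in M and S only — synapomorphy for {M, S}.
Most parsimonious ingroup topology: ((((E,H),D),G),(M,S)).
Changes per character on this tree: I: 1; II: 1; III: 1; IV: 1; V: 1; VI: 1; VII: 1.
Total = 7.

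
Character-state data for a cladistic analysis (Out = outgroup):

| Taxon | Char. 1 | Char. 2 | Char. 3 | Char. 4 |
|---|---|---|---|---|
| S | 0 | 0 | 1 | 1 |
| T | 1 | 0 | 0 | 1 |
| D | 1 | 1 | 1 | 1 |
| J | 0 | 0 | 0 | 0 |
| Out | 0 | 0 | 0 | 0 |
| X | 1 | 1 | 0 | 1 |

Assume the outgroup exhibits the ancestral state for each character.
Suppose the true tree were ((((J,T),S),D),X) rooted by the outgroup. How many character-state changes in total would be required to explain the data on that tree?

9

Map each character onto ((((J,T),S),D),X) (rooted by Out) and count the minimum state changes it requires (Fitch parsimony):
Char. 1: 3; Char. 2: 2; Char. 3: 2; Char. 4: 2.
Total tree length = 9.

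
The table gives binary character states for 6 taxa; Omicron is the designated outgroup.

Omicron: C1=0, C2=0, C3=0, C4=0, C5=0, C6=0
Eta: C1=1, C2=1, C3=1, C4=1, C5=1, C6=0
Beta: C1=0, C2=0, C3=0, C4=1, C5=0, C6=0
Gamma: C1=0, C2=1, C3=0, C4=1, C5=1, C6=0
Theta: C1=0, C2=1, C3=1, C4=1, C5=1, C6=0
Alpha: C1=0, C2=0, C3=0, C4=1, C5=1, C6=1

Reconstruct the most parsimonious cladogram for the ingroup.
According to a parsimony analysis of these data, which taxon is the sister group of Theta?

Eta

The outgroup has state '0' for every character, so '1' is the derived state throughout.
C1: derived state '1' in Eta only — an autapomorphy, so it tells us nothing about relationships among taxa.
Only Eta, Gamma, and Theta show the derived state '1' for C2, supporting them as a clade.
C3 (derived state '1') is shared by Eta and Theta — a synapomorphy uniting that clade.
C4 (derived state '1') is shared by all ingroup taxa — unites the whole ingroup.
C5: derived state '1' in Alpha, Eta, Gamma, and Theta only — synapomorphy for {Alpha, Eta, Gamma, Theta}.
C6 (derived state '1') is unique to Alpha (autapomorphy; uninformative for grouping).
Most parsimonious ingroup topology: ((((Eta,Theta),Gamma),Alpha),Beta).
Theta and Eta form a cherry on this tree, so they are sister taxa.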